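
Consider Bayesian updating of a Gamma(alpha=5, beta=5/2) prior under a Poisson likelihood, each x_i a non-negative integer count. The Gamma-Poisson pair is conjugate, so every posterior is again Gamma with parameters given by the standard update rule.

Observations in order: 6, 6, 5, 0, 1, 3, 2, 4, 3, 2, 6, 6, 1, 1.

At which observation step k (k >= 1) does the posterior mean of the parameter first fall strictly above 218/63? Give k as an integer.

k = 2

obs 1: x=6 → posterior Gamma(11, 7/2)
obs 2: x=6 → posterior Gamma(17, 9/2)
obs 3: x=5 → posterior Gamma(22, 11/2)
obs 4: x=0 → posterior Gamma(22, 13/2)
obs 5: x=1 → posterior Gamma(23, 15/2)
obs 6: x=3 → posterior Gamma(26, 17/2)
obs 7: x=2 → posterior Gamma(28, 19/2)
obs 8: x=4 → posterior Gamma(32, 21/2)
obs 9: x=3 → posterior Gamma(35, 23/2)
obs 10: x=2 → posterior Gamma(37, 25/2)
obs 11: x=6 → posterior Gamma(43, 27/2)
obs 12: x=6 → posterior Gamma(49, 29/2)
obs 13: x=1 → posterior Gamma(50, 31/2)
obs 14: x=1 → posterior Gamma(51, 33/2)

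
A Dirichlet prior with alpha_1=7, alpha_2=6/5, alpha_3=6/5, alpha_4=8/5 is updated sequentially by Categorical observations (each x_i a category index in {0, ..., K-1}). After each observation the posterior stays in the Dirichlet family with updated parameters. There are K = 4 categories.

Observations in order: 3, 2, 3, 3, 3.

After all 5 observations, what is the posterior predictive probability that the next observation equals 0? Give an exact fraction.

7/16

obs 1: x=3 → posterior Dirichlet(7, 6/5, 6/5, 13/5)
obs 2: x=2 → posterior Dirichlet(7, 6/5, 11/5, 13/5)
obs 3: x=3 → posterior Dirichlet(7, 6/5, 11/5, 18/5)
obs 4: x=3 → posterior Dirichlet(7, 6/5, 11/5, 23/5)
obs 5: x=3 → posterior Dirichlet(7, 6/5, 11/5, 28/5)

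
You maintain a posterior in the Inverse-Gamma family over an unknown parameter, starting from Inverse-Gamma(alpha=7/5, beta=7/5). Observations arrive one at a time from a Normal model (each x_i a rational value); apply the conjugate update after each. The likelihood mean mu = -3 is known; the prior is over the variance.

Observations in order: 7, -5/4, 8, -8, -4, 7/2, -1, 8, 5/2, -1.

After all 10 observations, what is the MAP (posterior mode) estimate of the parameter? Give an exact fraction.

obs 1: x=7 → posterior Inverse-Gamma(19/10, 257/5)
obs 2: x=-5/4 → posterior Inverse-Gamma(12/5, 8469/160)
obs 3: x=8 → posterior Inverse-Gamma(29/10, 18149/160)
obs 4: x=-8 → posterior Inverse-Gamma(17/5, 20149/160)
obs 5: x=-4 → posterior Inverse-Gamma(39/10, 20229/160)
obs 6: x=7/2 → posterior Inverse-Gamma(22/5, 23609/160)
obs 7: x=-1 → posterior Inverse-Gamma(49/10, 23929/160)
obs 8: x=8 → posterior Inverse-Gamma(27/5, 33609/160)
obs 9: x=5/2 → posterior Inverse-Gamma(59/10, 36029/160)
obs 10: x=-1 → posterior Inverse-Gamma(32/5, 36349/160)

36349/1184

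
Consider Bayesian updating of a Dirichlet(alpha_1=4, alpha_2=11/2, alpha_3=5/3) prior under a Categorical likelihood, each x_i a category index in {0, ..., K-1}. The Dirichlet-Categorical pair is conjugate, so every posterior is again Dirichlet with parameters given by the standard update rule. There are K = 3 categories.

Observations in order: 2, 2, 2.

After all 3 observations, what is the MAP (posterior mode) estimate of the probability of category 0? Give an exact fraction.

18/67

obs 1: x=2 → posterior Dirichlet(4, 11/2, 8/3)
obs 2: x=2 → posterior Dirichlet(4, 11/2, 11/3)
obs 3: x=2 → posterior Dirichlet(4, 11/2, 14/3)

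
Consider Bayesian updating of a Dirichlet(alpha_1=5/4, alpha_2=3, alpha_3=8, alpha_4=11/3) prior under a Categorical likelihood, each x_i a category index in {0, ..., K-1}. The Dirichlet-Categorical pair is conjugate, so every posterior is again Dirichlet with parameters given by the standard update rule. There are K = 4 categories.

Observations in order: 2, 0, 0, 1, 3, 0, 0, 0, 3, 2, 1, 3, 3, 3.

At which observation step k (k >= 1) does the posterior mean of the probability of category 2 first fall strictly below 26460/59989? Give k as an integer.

obs 1: x=2 → posterior Dirichlet(5/4, 3, 9, 11/3)
obs 2: x=0 → posterior Dirichlet(9/4, 3, 9, 11/3)
obs 3: x=0 → posterior Dirichlet(13/4, 3, 9, 11/3)
obs 4: x=1 → posterior Dirichlet(13/4, 4, 9, 11/3)
obs 5: x=3 → posterior Dirichlet(13/4, 4, 9, 14/3)
obs 6: x=0 → posterior Dirichlet(17/4, 4, 9, 14/3)
obs 7: x=0 → posterior Dirichlet(21/4, 4, 9, 14/3)
obs 8: x=0 → posterior Dirichlet(25/4, 4, 9, 14/3)
obs 9: x=3 → posterior Dirichlet(25/4, 4, 9, 17/3)
obs 10: x=2 → posterior Dirichlet(25/4, 4, 10, 17/3)
obs 11: x=1 → posterior Dirichlet(25/4, 5, 10, 17/3)
obs 12: x=3 → posterior Dirichlet(25/4, 5, 10, 20/3)
obs 13: x=3 → posterior Dirichlet(25/4, 5, 10, 23/3)
obs 14: x=3 → posterior Dirichlet(25/4, 5, 10, 26/3)

k = 5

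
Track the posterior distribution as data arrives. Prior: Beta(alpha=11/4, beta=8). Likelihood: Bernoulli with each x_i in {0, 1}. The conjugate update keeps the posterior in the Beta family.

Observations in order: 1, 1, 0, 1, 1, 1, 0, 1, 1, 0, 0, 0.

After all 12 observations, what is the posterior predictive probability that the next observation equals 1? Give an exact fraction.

3/7

obs 1: x=1 → posterior Beta(15/4, 8)
obs 2: x=1 → posterior Beta(19/4, 8)
obs 3: x=0 → posterior Beta(19/4, 9)
obs 4: x=1 → posterior Beta(23/4, 9)
obs 5: x=1 → posterior Beta(27/4, 9)
obs 6: x=1 → posterior Beta(31/4, 9)
obs 7: x=0 → posterior Beta(31/4, 10)
obs 8: x=1 → posterior Beta(35/4, 10)
obs 9: x=1 → posterior Beta(39/4, 10)
obs 10: x=0 → posterior Beta(39/4, 11)
obs 11: x=0 → posterior Beta(39/4, 12)
obs 12: x=0 → posterior Beta(39/4, 13)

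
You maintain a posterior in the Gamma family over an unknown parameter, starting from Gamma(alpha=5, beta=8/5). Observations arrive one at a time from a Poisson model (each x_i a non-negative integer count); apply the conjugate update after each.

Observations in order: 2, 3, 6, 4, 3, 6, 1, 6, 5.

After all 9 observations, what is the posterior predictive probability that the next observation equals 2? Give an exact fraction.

obs 1: x=2 → posterior Gamma(7, 13/5)
obs 2: x=3 → posterior Gamma(10, 18/5)
obs 3: x=6 → posterior Gamma(16, 23/5)
obs 4: x=4 → posterior Gamma(20, 28/5)
obs 5: x=3 → posterior Gamma(23, 33/5)
obs 6: x=6 → posterior Gamma(29, 38/5)
obs 7: x=1 → posterior Gamma(30, 43/5)
obs 8: x=6 → posterior Gamma(36, 48/5)
obs 9: x=5 → posterior Gamma(41, 53/5)

1067219651815472603187030039913458572781609289227009795370625038284391200825/6720533081161609950612561534326096425053356165724989121353049538245544640512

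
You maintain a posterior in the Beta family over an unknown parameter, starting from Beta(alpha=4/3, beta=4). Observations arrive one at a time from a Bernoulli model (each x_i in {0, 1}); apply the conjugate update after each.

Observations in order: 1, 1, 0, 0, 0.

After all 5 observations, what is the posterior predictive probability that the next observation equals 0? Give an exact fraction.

obs 1: x=1 → posterior Beta(7/3, 4)
obs 2: x=1 → posterior Beta(10/3, 4)
obs 3: x=0 → posterior Beta(10/3, 5)
obs 4: x=0 → posterior Beta(10/3, 6)
obs 5: x=0 → posterior Beta(10/3, 7)

21/31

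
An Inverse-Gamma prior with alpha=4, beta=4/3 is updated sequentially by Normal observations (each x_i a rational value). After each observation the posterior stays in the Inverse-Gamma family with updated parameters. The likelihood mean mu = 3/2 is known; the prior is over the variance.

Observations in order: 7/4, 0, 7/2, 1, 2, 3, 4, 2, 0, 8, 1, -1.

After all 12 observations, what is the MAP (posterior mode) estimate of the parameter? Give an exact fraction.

3323/1056

obs 1: x=7/4 → posterior Inverse-Gamma(9/2, 131/96)
obs 2: x=0 → posterior Inverse-Gamma(5, 239/96)
obs 3: x=7/2 → posterior Inverse-Gamma(11/2, 431/96)
obs 4: x=1 → posterior Inverse-Gamma(6, 443/96)
obs 5: x=2 → posterior Inverse-Gamma(13/2, 455/96)
obs 6: x=3 → posterior Inverse-Gamma(7, 563/96)
obs 7: x=4 → posterior Inverse-Gamma(15/2, 863/96)
obs 8: x=2 → posterior Inverse-Gamma(8, 875/96)
obs 9: x=0 → posterior Inverse-Gamma(17/2, 983/96)
obs 10: x=8 → posterior Inverse-Gamma(9, 3011/96)
obs 11: x=1 → posterior Inverse-Gamma(19/2, 3023/96)
obs 12: x=-1 → posterior Inverse-Gamma(10, 3323/96)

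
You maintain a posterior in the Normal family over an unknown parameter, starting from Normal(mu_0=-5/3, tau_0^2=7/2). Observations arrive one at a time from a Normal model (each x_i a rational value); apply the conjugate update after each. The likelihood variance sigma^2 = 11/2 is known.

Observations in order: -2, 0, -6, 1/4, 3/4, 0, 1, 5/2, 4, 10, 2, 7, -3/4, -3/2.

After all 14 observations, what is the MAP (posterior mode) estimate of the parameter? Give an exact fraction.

1229/1308

obs 1: x=-2 → posterior Normal(-97/54, 77/36)
obs 2: x=0 → posterior Normal(-97/75, 77/50)
obs 3: x=-6 → posterior Normal(-223/96, 77/64)
obs 4: x=1/4 → posterior Normal(-67/36, 77/78)
obs 5: x=3/4 → posterior Normal(-101/69, 77/92)
obs 6: x=0 → posterior Normal(-202/159, 77/106)
obs 7: x=1 → posterior Normal(-181/180, 77/120)
obs 8: x=5/2 → posterior Normal(-257/402, 77/134)
obs 9: x=4 → posterior Normal(-89/444, 77/148)
obs 10: x=10 → posterior Normal(331/486, 77/162)
obs 11: x=2 → posterior Normal(415/528, 7/16)
obs 12: x=7 → posterior Normal(709/570, 77/190)
obs 13: x=-3/4 → posterior Normal(1355/1224, 77/204)
obs 14: x=-3/2 → posterior Normal(1229/1308, 77/218)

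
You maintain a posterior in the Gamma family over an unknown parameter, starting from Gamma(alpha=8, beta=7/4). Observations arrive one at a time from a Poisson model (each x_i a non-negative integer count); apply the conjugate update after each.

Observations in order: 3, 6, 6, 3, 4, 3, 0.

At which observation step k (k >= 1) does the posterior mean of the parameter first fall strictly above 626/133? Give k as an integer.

obs 1: x=3 → posterior Gamma(11, 11/4)
obs 2: x=6 → posterior Gamma(17, 15/4)
obs 3: x=6 → posterior Gamma(23, 19/4)
obs 4: x=3 → posterior Gamma(26, 23/4)
obs 5: x=4 → posterior Gamma(30, 27/4)
obs 6: x=3 → posterior Gamma(33, 31/4)
obs 7: x=0 → posterior Gamma(33, 35/4)

k = 3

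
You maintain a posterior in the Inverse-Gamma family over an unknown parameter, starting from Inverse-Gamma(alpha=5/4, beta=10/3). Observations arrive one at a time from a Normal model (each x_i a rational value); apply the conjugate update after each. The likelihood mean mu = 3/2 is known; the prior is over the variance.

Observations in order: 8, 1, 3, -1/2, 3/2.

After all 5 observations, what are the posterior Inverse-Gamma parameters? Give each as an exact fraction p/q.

alpha=15/4, beta=665/24

obs 1: x=8 → posterior Inverse-Gamma(7/4, 587/24)
obs 2: x=1 → posterior Inverse-Gamma(9/4, 295/12)
obs 3: x=3 → posterior Inverse-Gamma(11/4, 617/24)
obs 4: x=-1/2 → posterior Inverse-Gamma(13/4, 665/24)
obs 5: x=3/2 → posterior Inverse-Gamma(15/4, 665/24)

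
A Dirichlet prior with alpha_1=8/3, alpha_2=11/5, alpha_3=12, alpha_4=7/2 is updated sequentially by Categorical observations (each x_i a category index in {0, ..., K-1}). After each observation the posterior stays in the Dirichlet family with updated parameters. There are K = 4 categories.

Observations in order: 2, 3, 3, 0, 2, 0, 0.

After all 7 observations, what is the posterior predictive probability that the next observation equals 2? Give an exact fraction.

420/821

obs 1: x=2 → posterior Dirichlet(8/3, 11/5, 13, 7/2)
obs 2: x=3 → posterior Dirichlet(8/3, 11/5, 13, 9/2)
obs 3: x=3 → posterior Dirichlet(8/3, 11/5, 13, 11/2)
obs 4: x=0 → posterior Dirichlet(11/3, 11/5, 13, 11/2)
obs 5: x=2 → posterior Dirichlet(11/3, 11/5, 14, 11/2)
obs 6: x=0 → posterior Dirichlet(14/3, 11/5, 14, 11/2)
obs 7: x=0 → posterior Dirichlet(17/3, 11/5, 14, 11/2)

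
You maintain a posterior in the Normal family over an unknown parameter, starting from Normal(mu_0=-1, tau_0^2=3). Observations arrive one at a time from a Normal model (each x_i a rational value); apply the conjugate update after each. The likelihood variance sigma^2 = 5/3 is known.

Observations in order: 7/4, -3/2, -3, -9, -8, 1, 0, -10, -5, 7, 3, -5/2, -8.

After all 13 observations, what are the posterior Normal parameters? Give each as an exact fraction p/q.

mu_0=-1253/488, tau_0^2=15/122

obs 1: x=7/4 → posterior Normal(43/56, 15/14)
obs 2: x=-3/2 → posterior Normal(-11/92, 15/23)
obs 3: x=-3 → posterior Normal(-119/128, 15/32)
obs 4: x=-9 → posterior Normal(-443/164, 15/41)
obs 5: x=-8 → posterior Normal(-731/200, 3/10)
obs 6: x=1 → posterior Normal(-695/236, 15/59)
obs 7: x=0 → posterior Normal(-695/272, 15/68)
obs 8: x=-10 → posterior Normal(-1055/308, 15/77)
obs 9: x=-5 → posterior Normal(-1235/344, 15/86)
obs 10: x=7 → posterior Normal(-983/380, 3/19)
obs 11: x=3 → posterior Normal(-875/416, 15/104)
obs 12: x=-5/2 → posterior Normal(-965/452, 15/113)
obs 13: x=-8 → posterior Normal(-1253/488, 15/122)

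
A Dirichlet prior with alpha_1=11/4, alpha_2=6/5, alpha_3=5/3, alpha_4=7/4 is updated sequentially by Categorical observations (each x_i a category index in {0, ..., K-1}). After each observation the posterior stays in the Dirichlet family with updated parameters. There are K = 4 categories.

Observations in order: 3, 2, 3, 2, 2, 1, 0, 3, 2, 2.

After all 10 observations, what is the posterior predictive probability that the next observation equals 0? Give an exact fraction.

obs 1: x=3 → posterior Dirichlet(11/4, 6/5, 5/3, 11/4)
obs 2: x=2 → posterior Dirichlet(11/4, 6/5, 8/3, 11/4)
obs 3: x=3 → posterior Dirichlet(11/4, 6/5, 8/3, 15/4)
obs 4: x=2 → posterior Dirichlet(11/4, 6/5, 11/3, 15/4)
obs 5: x=2 → posterior Dirichlet(11/4, 6/5, 14/3, 15/4)
obs 6: x=1 → posterior Dirichlet(11/4, 11/5, 14/3, 15/4)
obs 7: x=0 → posterior Dirichlet(15/4, 11/5, 14/3, 15/4)
obs 8: x=3 → posterior Dirichlet(15/4, 11/5, 14/3, 19/4)
obs 9: x=2 → posterior Dirichlet(15/4, 11/5, 17/3, 19/4)
obs 10: x=2 → posterior Dirichlet(15/4, 11/5, 20/3, 19/4)

225/1042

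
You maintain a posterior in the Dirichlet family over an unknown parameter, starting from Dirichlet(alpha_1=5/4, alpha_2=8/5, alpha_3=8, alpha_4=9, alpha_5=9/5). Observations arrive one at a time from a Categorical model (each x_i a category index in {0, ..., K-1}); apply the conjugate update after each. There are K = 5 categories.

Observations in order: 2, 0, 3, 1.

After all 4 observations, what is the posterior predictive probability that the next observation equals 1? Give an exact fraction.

52/513

obs 1: x=2 → posterior Dirichlet(5/4, 8/5, 9, 9, 9/5)
obs 2: x=0 → posterior Dirichlet(9/4, 8/5, 9, 9, 9/5)
obs 3: x=3 → posterior Dirichlet(9/4, 8/5, 9, 10, 9/5)
obs 4: x=1 → posterior Dirichlet(9/4, 13/5, 9, 10, 9/5)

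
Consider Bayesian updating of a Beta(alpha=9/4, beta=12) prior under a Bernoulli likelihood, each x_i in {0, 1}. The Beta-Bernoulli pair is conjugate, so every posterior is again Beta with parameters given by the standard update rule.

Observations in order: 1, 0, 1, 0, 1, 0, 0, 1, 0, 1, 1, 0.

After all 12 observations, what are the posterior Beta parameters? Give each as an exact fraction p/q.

obs 1: x=1 → posterior Beta(13/4, 12)
obs 2: x=0 → posterior Beta(13/4, 13)
obs 3: x=1 → posterior Beta(17/4, 13)
obs 4: x=0 → posterior Beta(17/4, 14)
obs 5: x=1 → posterior Beta(21/4, 14)
obs 6: x=0 → posterior Beta(21/4, 15)
obs 7: x=0 → posterior Beta(21/4, 16)
obs 8: x=1 → posterior Beta(25/4, 16)
obs 9: x=0 → posterior Beta(25/4, 17)
obs 10: x=1 → posterior Beta(29/4, 17)
obs 11: x=1 → posterior Beta(33/4, 17)
obs 12: x=0 → posterior Beta(33/4, 18)

alpha=33/4, beta=18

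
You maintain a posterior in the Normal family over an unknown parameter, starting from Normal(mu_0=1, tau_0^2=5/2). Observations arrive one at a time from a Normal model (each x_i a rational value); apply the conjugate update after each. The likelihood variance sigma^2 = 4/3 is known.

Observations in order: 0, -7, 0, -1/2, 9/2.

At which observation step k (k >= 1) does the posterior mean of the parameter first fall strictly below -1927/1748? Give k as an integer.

k = 2

obs 1: x=0 → posterior Normal(8/23, 20/23)
obs 2: x=-7 → posterior Normal(-97/38, 10/19)
obs 3: x=0 → posterior Normal(-97/53, 20/53)
obs 4: x=-1/2 → posterior Normal(-209/136, 5/17)
obs 5: x=9/2 → posterior Normal(-37/83, 20/83)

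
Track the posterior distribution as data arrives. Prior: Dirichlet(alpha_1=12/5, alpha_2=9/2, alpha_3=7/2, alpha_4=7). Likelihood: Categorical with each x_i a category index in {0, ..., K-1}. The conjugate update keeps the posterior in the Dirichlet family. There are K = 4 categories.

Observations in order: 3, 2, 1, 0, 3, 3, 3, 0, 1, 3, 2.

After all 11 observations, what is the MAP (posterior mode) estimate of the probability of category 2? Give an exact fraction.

45/244

obs 1: x=3 → posterior Dirichlet(12/5, 9/2, 7/2, 8)
obs 2: x=2 → posterior Dirichlet(12/5, 9/2, 9/2, 8)
obs 3: x=1 → posterior Dirichlet(12/5, 11/2, 9/2, 8)
obs 4: x=0 → posterior Dirichlet(17/5, 11/2, 9/2, 8)
obs 5: x=3 → posterior Dirichlet(17/5, 11/2, 9/2, 9)
obs 6: x=3 → posterior Dirichlet(17/5, 11/2, 9/2, 10)
obs 7: x=3 → posterior Dirichlet(17/5, 11/2, 9/2, 11)
obs 8: x=0 → posterior Dirichlet(22/5, 11/2, 9/2, 11)
obs 9: x=1 → posterior Dirichlet(22/5, 13/2, 9/2, 11)
obs 10: x=3 → posterior Dirichlet(22/5, 13/2, 9/2, 12)
obs 11: x=2 → posterior Dirichlet(22/5, 13/2, 11/2, 12)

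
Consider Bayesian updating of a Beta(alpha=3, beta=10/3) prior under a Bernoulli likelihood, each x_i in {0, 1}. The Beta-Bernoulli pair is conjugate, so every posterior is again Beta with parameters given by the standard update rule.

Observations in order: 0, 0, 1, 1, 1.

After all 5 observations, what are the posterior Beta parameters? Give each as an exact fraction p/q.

alpha=6, beta=16/3

obs 1: x=0 → posterior Beta(3, 13/3)
obs 2: x=0 → posterior Beta(3, 16/3)
obs 3: x=1 → posterior Beta(4, 16/3)
obs 4: x=1 → posterior Beta(5, 16/3)
obs 5: x=1 → posterior Beta(6, 16/3)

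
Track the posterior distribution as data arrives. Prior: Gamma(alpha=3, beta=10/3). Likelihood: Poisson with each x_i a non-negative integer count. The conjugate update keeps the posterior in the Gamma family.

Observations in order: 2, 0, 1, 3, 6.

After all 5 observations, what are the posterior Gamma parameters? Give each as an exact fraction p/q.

alpha=15, beta=25/3

obs 1: x=2 → posterior Gamma(5, 13/3)
obs 2: x=0 → posterior Gamma(5, 16/3)
obs 3: x=1 → posterior Gamma(6, 19/3)
obs 4: x=3 → posterior Gamma(9, 22/3)
obs 5: x=6 → posterior Gamma(15, 25/3)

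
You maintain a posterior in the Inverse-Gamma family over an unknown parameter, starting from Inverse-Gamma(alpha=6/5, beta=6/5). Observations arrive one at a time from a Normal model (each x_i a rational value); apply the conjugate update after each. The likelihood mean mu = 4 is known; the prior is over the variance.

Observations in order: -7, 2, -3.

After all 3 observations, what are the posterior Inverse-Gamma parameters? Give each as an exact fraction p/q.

obs 1: x=-7 → posterior Inverse-Gamma(17/10, 617/10)
obs 2: x=2 → posterior Inverse-Gamma(11/5, 637/10)
obs 3: x=-3 → posterior Inverse-Gamma(27/10, 441/5)

alpha=27/10, beta=441/5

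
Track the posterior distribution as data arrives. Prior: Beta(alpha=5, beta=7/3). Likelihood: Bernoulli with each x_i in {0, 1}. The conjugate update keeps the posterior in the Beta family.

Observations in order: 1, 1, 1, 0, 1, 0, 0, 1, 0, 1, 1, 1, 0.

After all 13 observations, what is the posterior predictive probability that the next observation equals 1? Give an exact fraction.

obs 1: x=1 → posterior Beta(6, 7/3)
obs 2: x=1 → posterior Beta(7, 7/3)
obs 3: x=1 → posterior Beta(8, 7/3)
obs 4: x=0 → posterior Beta(8, 10/3)
obs 5: x=1 → posterior Beta(9, 10/3)
obs 6: x=0 → posterior Beta(9, 13/3)
obs 7: x=0 → posterior Beta(9, 16/3)
obs 8: x=1 → posterior Beta(10, 16/3)
obs 9: x=0 → posterior Beta(10, 19/3)
obs 10: x=1 → posterior Beta(11, 19/3)
obs 11: x=1 → posterior Beta(12, 19/3)
obs 12: x=1 → posterior Beta(13, 19/3)
obs 13: x=0 → posterior Beta(13, 22/3)

39/61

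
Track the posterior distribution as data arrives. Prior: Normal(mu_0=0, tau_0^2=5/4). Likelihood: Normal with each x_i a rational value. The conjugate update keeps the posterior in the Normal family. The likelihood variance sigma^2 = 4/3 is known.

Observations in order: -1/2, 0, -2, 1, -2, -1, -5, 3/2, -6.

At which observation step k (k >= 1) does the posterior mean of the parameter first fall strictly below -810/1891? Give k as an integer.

k = 3

obs 1: x=-1/2 → posterior Normal(-15/62, 20/31)
obs 2: x=0 → posterior Normal(-15/92, 10/23)
obs 3: x=-2 → posterior Normal(-75/122, 20/61)
obs 4: x=1 → posterior Normal(-45/152, 5/19)
obs 5: x=-2 → posterior Normal(-15/26, 20/91)
obs 6: x=-1 → posterior Normal(-135/212, 10/53)
obs 7: x=-5 → posterior Normal(-285/242, 20/121)
obs 8: x=3/2 → posterior Normal(-15/17, 5/34)
obs 9: x=-6 → posterior Normal(-210/151, 20/151)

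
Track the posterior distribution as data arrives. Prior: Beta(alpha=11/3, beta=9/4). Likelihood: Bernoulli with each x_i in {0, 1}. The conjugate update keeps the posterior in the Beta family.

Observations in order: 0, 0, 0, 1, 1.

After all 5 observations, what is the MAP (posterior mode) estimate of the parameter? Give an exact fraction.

56/107

obs 1: x=0 → posterior Beta(11/3, 13/4)
obs 2: x=0 → posterior Beta(11/3, 17/4)
obs 3: x=0 → posterior Beta(11/3, 21/4)
obs 4: x=1 → posterior Beta(14/3, 21/4)
obs 5: x=1 → posterior Beta(17/3, 21/4)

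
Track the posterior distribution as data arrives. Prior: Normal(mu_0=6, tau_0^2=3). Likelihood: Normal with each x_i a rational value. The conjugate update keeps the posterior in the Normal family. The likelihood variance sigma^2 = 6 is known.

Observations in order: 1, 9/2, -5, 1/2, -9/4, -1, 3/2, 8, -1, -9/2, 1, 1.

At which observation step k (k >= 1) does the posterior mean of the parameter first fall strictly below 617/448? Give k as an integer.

k = 6

obs 1: x=1 → posterior Normal(13/3, 2)
obs 2: x=9/2 → posterior Normal(35/8, 3/2)
obs 3: x=-5 → posterior Normal(5/2, 6/5)
obs 4: x=1/2 → posterior Normal(13/6, 1)
obs 5: x=-9/4 → posterior Normal(43/28, 6/7)
obs 6: x=-1 → posterior Normal(39/32, 3/4)
obs 7: x=3/2 → posterior Normal(5/4, 2/3)
obs 8: x=8 → posterior Normal(77/40, 3/5)
obs 9: x=-1 → posterior Normal(73/44, 6/11)
obs 10: x=-9/2 → posterior Normal(55/48, 1/2)
obs 11: x=1 → posterior Normal(59/52, 6/13)
obs 12: x=1 → posterior Normal(9/8, 3/7)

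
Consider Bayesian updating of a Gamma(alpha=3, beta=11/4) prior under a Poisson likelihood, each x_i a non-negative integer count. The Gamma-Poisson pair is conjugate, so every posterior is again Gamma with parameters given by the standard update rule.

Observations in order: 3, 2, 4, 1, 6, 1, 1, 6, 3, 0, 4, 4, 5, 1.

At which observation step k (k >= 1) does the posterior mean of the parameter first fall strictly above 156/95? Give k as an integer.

k = 2

obs 1: x=3 → posterior Gamma(6, 15/4)
obs 2: x=2 → posterior Gamma(8, 19/4)
obs 3: x=4 → posterior Gamma(12, 23/4)
obs 4: x=1 → posterior Gamma(13, 27/4)
obs 5: x=6 → posterior Gamma(19, 31/4)
obs 6: x=1 → posterior Gamma(20, 35/4)
obs 7: x=1 → posterior Gamma(21, 39/4)
obs 8: x=6 → posterior Gamma(27, 43/4)
obs 9: x=3 → posterior Gamma(30, 47/4)
obs 10: x=0 → posterior Gamma(30, 51/4)
obs 11: x=4 → posterior Gamma(34, 55/4)
obs 12: x=4 → posterior Gamma(38, 59/4)
obs 13: x=5 → posterior Gamma(43, 63/4)
obs 14: x=1 → posterior Gamma(44, 67/4)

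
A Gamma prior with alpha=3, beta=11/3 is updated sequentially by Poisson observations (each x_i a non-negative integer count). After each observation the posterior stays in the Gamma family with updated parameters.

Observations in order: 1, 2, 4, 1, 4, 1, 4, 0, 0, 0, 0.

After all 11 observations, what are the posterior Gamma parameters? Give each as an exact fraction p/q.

obs 1: x=1 → posterior Gamma(4, 14/3)
obs 2: x=2 → posterior Gamma(6, 17/3)
obs 3: x=4 → posterior Gamma(10, 20/3)
obs 4: x=1 → posterior Gamma(11, 23/3)
obs 5: x=4 → posterior Gamma(15, 26/3)
obs 6: x=1 → posterior Gamma(16, 29/3)
obs 7: x=4 → posterior Gamma(20, 32/3)
obs 8: x=0 → posterior Gamma(20, 35/3)
obs 9: x=0 → posterior Gamma(20, 38/3)
obs 10: x=0 → posterior Gamma(20, 41/3)
obs 11: x=0 → posterior Gamma(20, 44/3)

alpha=20, beta=44/3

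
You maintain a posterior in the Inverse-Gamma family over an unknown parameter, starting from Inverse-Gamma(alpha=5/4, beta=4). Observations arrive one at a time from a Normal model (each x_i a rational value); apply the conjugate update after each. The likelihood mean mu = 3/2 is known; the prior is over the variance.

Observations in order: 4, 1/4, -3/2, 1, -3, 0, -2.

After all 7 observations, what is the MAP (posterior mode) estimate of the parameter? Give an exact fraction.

obs 1: x=4 → posterior Inverse-Gamma(7/4, 57/8)
obs 2: x=1/4 → posterior Inverse-Gamma(9/4, 253/32)
obs 3: x=-3/2 → posterior Inverse-Gamma(11/4, 397/32)
obs 4: x=1 → posterior Inverse-Gamma(13/4, 401/32)
obs 5: x=-3 → posterior Inverse-Gamma(15/4, 725/32)
obs 6: x=0 → posterior Inverse-Gamma(17/4, 761/32)
obs 7: x=-2 → posterior Inverse-Gamma(19/4, 957/32)

957/184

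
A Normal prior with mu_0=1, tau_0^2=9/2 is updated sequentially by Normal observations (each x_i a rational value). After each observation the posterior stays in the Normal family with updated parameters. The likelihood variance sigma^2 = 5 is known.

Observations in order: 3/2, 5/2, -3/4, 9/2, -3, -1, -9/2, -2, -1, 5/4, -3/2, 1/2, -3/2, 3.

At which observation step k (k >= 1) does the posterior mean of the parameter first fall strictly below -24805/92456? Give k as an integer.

k = 13

obs 1: x=3/2 → posterior Normal(47/38, 45/19)
obs 2: x=5/2 → posterior Normal(23/14, 45/28)
obs 3: x=-3/4 → posterior Normal(157/148, 45/37)
obs 4: x=9/2 → posterior Normal(319/184, 45/46)
obs 5: x=-3 → posterior Normal(211/220, 9/11)
obs 6: x=-1 → posterior Normal(175/256, 45/64)
obs 7: x=-9/2 → posterior Normal(13/292, 45/73)
obs 8: x=-2 → posterior Normal(-59/328, 45/82)
obs 9: x=-1 → posterior Normal(-95/364, 45/91)
obs 10: x=5/4 → posterior Normal(-1/8, 9/20)
obs 11: x=-3/2 → posterior Normal(-26/109, 45/109)
obs 12: x=1/2 → posterior Normal(-43/236, 45/118)
obs 13: x=-3/2 → posterior Normal(-35/127, 45/127)
obs 14: x=3 → posterior Normal(-1/17, 45/136)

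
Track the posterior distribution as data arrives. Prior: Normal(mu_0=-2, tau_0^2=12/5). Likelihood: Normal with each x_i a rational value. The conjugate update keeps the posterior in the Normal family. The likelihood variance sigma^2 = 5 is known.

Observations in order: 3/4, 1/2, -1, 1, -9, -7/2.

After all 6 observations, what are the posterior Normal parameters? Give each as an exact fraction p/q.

obs 1: x=3/4 → posterior Normal(-41/37, 60/37)
obs 2: x=1/2 → posterior Normal(-5/7, 60/49)
obs 3: x=-1 → posterior Normal(-47/61, 60/61)
obs 4: x=1 → posterior Normal(-35/73, 60/73)
obs 5: x=-9 → posterior Normal(-143/85, 12/17)
obs 6: x=-7/2 → posterior Normal(-185/97, 60/97)

mu_0=-185/97, tau_0^2=60/97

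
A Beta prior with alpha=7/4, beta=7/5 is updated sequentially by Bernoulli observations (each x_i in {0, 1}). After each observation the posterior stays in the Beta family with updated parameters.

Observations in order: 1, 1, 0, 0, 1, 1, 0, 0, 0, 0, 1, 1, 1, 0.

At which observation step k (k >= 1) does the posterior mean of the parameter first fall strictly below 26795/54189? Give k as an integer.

k = 9

obs 1: x=1 → posterior Beta(11/4, 7/5)
obs 2: x=1 → posterior Beta(15/4, 7/5)
obs 3: x=0 → posterior Beta(15/4, 12/5)
obs 4: x=0 → posterior Beta(15/4, 17/5)
obs 5: x=1 → posterior Beta(19/4, 17/5)
obs 6: x=1 → posterior Beta(23/4, 17/5)
obs 7: x=0 → posterior Beta(23/4, 22/5)
obs 8: x=0 → posterior Beta(23/4, 27/5)
obs 9: x=0 → posterior Beta(23/4, 32/5)
obs 10: x=0 → posterior Beta(23/4, 37/5)
obs 11: x=1 → posterior Beta(27/4, 37/5)
obs 12: x=1 → posterior Beta(31/4, 37/5)
obs 13: x=1 → posterior Beta(35/4, 37/5)
obs 14: x=0 → posterior Beta(35/4, 42/5)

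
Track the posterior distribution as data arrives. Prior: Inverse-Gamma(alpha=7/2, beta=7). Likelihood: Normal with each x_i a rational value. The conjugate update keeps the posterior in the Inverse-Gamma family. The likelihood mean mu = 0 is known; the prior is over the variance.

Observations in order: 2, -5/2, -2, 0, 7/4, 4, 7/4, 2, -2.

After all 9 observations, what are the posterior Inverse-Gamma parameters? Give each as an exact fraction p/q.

obs 1: x=2 → posterior Inverse-Gamma(4, 9)
obs 2: x=-5/2 → posterior Inverse-Gamma(9/2, 97/8)
obs 3: x=-2 → posterior Inverse-Gamma(5, 113/8)
obs 4: x=0 → posterior Inverse-Gamma(11/2, 113/8)
obs 5: x=7/4 → posterior Inverse-Gamma(6, 501/32)
obs 6: x=4 → posterior Inverse-Gamma(13/2, 757/32)
obs 7: x=7/4 → posterior Inverse-Gamma(7, 403/16)
obs 8: x=2 → posterior Inverse-Gamma(15/2, 435/16)
obs 9: x=-2 → posterior Inverse-Gamma(8, 467/16)

alpha=8, beta=467/16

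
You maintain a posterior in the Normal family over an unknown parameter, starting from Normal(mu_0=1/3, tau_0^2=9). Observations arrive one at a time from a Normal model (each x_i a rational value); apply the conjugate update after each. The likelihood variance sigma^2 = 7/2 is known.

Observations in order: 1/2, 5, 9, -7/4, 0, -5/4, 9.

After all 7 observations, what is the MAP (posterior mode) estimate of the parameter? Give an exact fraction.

obs 1: x=1/2 → posterior Normal(34/75, 63/25)
obs 2: x=5 → posterior Normal(304/129, 63/43)
obs 3: x=9 → posterior Normal(790/183, 63/61)
obs 4: x=-7/4 → posterior Normal(1391/474, 63/79)
obs 5: x=0 → posterior Normal(1391/582, 63/97)
obs 6: x=-5/4 → posterior Normal(628/345, 63/115)
obs 7: x=9 → posterior Normal(1114/399, 9/19)

1114/399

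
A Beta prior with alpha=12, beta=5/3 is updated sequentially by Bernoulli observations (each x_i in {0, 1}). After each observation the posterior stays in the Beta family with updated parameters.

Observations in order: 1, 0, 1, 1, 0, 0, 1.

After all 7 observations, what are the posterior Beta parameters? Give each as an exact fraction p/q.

alpha=16, beta=14/3

obs 1: x=1 → posterior Beta(13, 5/3)
obs 2: x=0 → posterior Beta(13, 8/3)
obs 3: x=1 → posterior Beta(14, 8/3)
obs 4: x=1 → posterior Beta(15, 8/3)
obs 5: x=0 → posterior Beta(15, 11/3)
obs 6: x=0 → posterior Beta(15, 14/3)
obs 7: x=1 → posterior Beta(16, 14/3)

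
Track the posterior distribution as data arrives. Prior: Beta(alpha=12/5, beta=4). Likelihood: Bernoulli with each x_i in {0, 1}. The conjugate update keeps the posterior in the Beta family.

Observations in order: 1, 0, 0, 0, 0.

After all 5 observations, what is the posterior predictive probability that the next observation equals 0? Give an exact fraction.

obs 1: x=1 → posterior Beta(17/5, 4)
obs 2: x=0 → posterior Beta(17/5, 5)
obs 3: x=0 → posterior Beta(17/5, 6)
obs 4: x=0 → posterior Beta(17/5, 7)
obs 5: x=0 → posterior Beta(17/5, 8)

40/57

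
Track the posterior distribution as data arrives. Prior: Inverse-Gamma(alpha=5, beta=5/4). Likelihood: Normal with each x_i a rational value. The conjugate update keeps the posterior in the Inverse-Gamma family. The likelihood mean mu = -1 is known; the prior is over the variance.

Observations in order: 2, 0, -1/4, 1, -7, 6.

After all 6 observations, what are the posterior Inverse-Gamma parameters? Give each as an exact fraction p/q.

alpha=8, beta=1633/32

obs 1: x=2 → posterior Inverse-Gamma(11/2, 23/4)
obs 2: x=0 → posterior Inverse-Gamma(6, 25/4)
obs 3: x=-1/4 → posterior Inverse-Gamma(13/2, 209/32)
obs 4: x=1 → posterior Inverse-Gamma(7, 273/32)
obs 5: x=-7 → posterior Inverse-Gamma(15/2, 849/32)
obs 6: x=6 → posterior Inverse-Gamma(8, 1633/32)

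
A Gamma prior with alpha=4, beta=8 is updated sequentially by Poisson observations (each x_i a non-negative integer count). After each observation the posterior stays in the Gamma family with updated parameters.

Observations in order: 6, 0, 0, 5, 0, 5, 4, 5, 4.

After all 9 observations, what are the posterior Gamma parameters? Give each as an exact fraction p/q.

alpha=33, beta=17

obs 1: x=6 → posterior Gamma(10, 9)
obs 2: x=0 → posterior Gamma(10, 10)
obs 3: x=0 → posterior Gamma(10, 11)
obs 4: x=5 → posterior Gamma(15, 12)
obs 5: x=0 → posterior Gamma(15, 13)
obs 6: x=5 → posterior Gamma(20, 14)
obs 7: x=4 → posterior Gamma(24, 15)
obs 8: x=5 → posterior Gamma(29, 16)
obs 9: x=4 → posterior Gamma(33, 17)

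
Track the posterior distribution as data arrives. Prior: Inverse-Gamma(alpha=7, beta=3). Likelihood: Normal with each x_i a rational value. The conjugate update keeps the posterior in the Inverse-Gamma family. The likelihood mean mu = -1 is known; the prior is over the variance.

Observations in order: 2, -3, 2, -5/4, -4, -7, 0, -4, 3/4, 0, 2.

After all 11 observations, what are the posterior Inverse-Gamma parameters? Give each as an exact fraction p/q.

obs 1: x=2 → posterior Inverse-Gamma(15/2, 15/2)
obs 2: x=-3 → posterior Inverse-Gamma(8, 19/2)
obs 3: x=2 → posterior Inverse-Gamma(17/2, 14)
obs 4: x=-5/4 → posterior Inverse-Gamma(9, 449/32)
obs 5: x=-4 → posterior Inverse-Gamma(19/2, 593/32)
obs 6: x=-7 → posterior Inverse-Gamma(10, 1169/32)
obs 7: x=0 → posterior Inverse-Gamma(21/2, 1185/32)
obs 8: x=-4 → posterior Inverse-Gamma(11, 1329/32)
obs 9: x=3/4 → posterior Inverse-Gamma(23/2, 689/16)
obs 10: x=0 → posterior Inverse-Gamma(12, 697/16)
obs 11: x=2 → posterior Inverse-Gamma(25/2, 769/16)

alpha=25/2, beta=769/16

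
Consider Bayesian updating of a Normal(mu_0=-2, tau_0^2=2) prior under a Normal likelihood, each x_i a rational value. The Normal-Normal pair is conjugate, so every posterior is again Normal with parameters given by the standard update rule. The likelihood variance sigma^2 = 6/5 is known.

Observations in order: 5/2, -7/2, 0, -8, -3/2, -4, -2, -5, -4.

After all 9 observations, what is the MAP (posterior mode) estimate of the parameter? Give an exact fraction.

-89/32

obs 1: x=5/2 → posterior Normal(13/16, 3/4)
obs 2: x=-7/2 → posterior Normal(-11/13, 6/13)
obs 3: x=0 → posterior Normal(-11/18, 1/3)
obs 4: x=-8 → posterior Normal(-51/23, 6/23)
obs 5: x=-3/2 → posterior Normal(-117/56, 3/14)
obs 6: x=-4 → posterior Normal(-157/66, 2/11)
obs 7: x=-2 → posterior Normal(-177/76, 3/19)
obs 8: x=-5 → posterior Normal(-227/86, 6/43)
obs 9: x=-4 → posterior Normal(-89/32, 1/8)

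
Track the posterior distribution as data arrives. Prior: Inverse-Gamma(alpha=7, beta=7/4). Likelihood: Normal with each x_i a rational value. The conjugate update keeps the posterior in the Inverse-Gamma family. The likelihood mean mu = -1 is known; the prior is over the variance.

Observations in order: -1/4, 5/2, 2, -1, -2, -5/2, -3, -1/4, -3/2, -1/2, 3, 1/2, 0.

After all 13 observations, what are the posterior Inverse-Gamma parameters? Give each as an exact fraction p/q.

alpha=27/2, beta=423/16

obs 1: x=-1/4 → posterior Inverse-Gamma(15/2, 65/32)
obs 2: x=5/2 → posterior Inverse-Gamma(8, 261/32)
obs 3: x=2 → posterior Inverse-Gamma(17/2, 405/32)
obs 4: x=-1 → posterior Inverse-Gamma(9, 405/32)
obs 5: x=-2 → posterior Inverse-Gamma(19/2, 421/32)
obs 6: x=-5/2 → posterior Inverse-Gamma(10, 457/32)
obs 7: x=-3 → posterior Inverse-Gamma(21/2, 521/32)
obs 8: x=-1/4 → posterior Inverse-Gamma(11, 265/16)
obs 9: x=-3/2 → posterior Inverse-Gamma(23/2, 267/16)
obs 10: x=-1/2 → posterior Inverse-Gamma(12, 269/16)
obs 11: x=3 → posterior Inverse-Gamma(25/2, 397/16)
obs 12: x=1/2 → posterior Inverse-Gamma(13, 415/16)
obs 13: x=0 → posterior Inverse-Gamma(27/2, 423/16)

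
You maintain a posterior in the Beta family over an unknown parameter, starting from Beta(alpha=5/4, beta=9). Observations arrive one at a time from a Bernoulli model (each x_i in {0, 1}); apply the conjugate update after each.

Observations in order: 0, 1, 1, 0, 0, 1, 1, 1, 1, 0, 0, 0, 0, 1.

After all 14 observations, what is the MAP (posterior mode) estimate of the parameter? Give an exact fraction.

obs 1: x=0 → posterior Beta(5/4, 10)
obs 2: x=1 → posterior Beta(9/4, 10)
obs 3: x=1 → posterior Beta(13/4, 10)
obs 4: x=0 → posterior Beta(13/4, 11)
obs 5: x=0 → posterior Beta(13/4, 12)
obs 6: x=1 → posterior Beta(17/4, 12)
obs 7: x=1 → posterior Beta(21/4, 12)
obs 8: x=1 → posterior Beta(25/4, 12)
obs 9: x=1 → posterior Beta(29/4, 12)
obs 10: x=0 → posterior Beta(29/4, 13)
obs 11: x=0 → posterior Beta(29/4, 14)
obs 12: x=0 → posterior Beta(29/4, 15)
obs 13: x=0 → posterior Beta(29/4, 16)
obs 14: x=1 → posterior Beta(33/4, 16)

29/89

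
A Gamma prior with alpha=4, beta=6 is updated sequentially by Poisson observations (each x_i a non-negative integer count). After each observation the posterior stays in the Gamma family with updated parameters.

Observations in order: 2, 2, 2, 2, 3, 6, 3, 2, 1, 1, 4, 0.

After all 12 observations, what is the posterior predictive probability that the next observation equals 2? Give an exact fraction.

obs 1: x=2 → posterior Gamma(6, 7)
obs 2: x=2 → posterior Gamma(8, 8)
obs 3: x=2 → posterior Gamma(10, 9)
obs 4: x=2 → posterior Gamma(12, 10)
obs 5: x=3 → posterior Gamma(15, 11)
obs 6: x=6 → posterior Gamma(21, 12)
obs 7: x=3 → posterior Gamma(24, 13)
obs 8: x=2 → posterior Gamma(26, 14)
obs 9: x=1 → posterior Gamma(27, 15)
obs 10: x=1 → posterior Gamma(28, 16)
obs 11: x=4 → posterior Gamma(32, 17)
obs 12: x=0 → posterior Gamma(32, 18)

7786711528443240241346342374551267393404928/30034640110980377619945846078500632729311721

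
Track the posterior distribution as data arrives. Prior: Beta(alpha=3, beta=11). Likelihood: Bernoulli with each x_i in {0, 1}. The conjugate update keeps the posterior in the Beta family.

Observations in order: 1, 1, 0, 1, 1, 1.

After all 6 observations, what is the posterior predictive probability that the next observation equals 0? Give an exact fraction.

obs 1: x=1 → posterior Beta(4, 11)
obs 2: x=1 → posterior Beta(5, 11)
obs 3: x=0 → posterior Beta(5, 12)
obs 4: x=1 → posterior Beta(6, 12)
obs 5: x=1 → posterior Beta(7, 12)
obs 6: x=1 → posterior Beta(8, 12)

3/5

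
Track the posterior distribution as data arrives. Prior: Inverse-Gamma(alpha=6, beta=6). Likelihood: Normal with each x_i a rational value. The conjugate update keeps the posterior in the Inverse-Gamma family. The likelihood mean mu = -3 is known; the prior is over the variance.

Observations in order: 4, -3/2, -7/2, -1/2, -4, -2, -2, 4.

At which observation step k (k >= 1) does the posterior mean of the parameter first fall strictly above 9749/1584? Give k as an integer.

k = 8

obs 1: x=4 → posterior Inverse-Gamma(13/2, 61/2)
obs 2: x=-3/2 → posterior Inverse-Gamma(7, 253/8)
obs 3: x=-7/2 → posterior Inverse-Gamma(15/2, 127/4)
obs 4: x=-1/2 → posterior Inverse-Gamma(8, 279/8)
obs 5: x=-4 → posterior Inverse-Gamma(17/2, 283/8)
obs 6: x=-2 → posterior Inverse-Gamma(9, 287/8)
obs 7: x=-2 → posterior Inverse-Gamma(19/2, 291/8)
obs 8: x=4 → posterior Inverse-Gamma(10, 487/8)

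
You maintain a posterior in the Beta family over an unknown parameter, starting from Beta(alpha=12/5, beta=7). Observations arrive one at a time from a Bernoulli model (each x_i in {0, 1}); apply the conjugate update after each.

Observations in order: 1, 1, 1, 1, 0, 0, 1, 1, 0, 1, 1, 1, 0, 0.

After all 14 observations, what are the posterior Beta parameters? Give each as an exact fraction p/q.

alpha=57/5, beta=12

obs 1: x=1 → posterior Beta(17/5, 7)
obs 2: x=1 → posterior Beta(22/5, 7)
obs 3: x=1 → posterior Beta(27/5, 7)
obs 4: x=1 → posterior Beta(32/5, 7)
obs 5: x=0 → posterior Beta(32/5, 8)
obs 6: x=0 → posterior Beta(32/5, 9)
obs 7: x=1 → posterior Beta(37/5, 9)
obs 8: x=1 → posterior Beta(42/5, 9)
obs 9: x=0 → posterior Beta(42/5, 10)
obs 10: x=1 → posterior Beta(47/5, 10)
obs 11: x=1 → posterior Beta(52/5, 10)
obs 12: x=1 → posterior Beta(57/5, 10)
obs 13: x=0 → posterior Beta(57/5, 11)
obs 14: x=0 → posterior Beta(57/5, 12)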